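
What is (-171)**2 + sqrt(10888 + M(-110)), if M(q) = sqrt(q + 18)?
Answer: 29241 + sqrt(10888 + 2*I*sqrt(23)) ≈ 29345.0 + 0.045961*I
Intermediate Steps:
M(q) = sqrt(18 + q)
(-171)**2 + sqrt(10888 + M(-110)) = (-171)**2 + sqrt(10888 + sqrt(18 - 110)) = 29241 + sqrt(10888 + sqrt(-92)) = 29241 + sqrt(10888 + 2*I*sqrt(23))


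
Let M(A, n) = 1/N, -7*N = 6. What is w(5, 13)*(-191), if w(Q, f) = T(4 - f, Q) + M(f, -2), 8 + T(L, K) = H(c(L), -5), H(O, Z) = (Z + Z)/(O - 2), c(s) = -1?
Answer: 6685/6 ≈ 1114.2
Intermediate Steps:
N = -6/7 (N = -⅐*6 = -6/7 ≈ -0.85714)
M(A, n) = -7/6 (M(A, n) = 1/(-6/7) = -7/6)
H(O, Z) = 2*Z/(-2 + O) (H(O, Z) = (2*Z)/(-2 + O) = 2*Z/(-2 + O))
T(L, K) = -14/3 (T(L, K) = -8 + 2*(-5)/(-2 - 1) = -8 + 2*(-5)/(-3) = -8 + 2*(-5)*(-⅓) = -8 + 10/3 = -14/3)
w(Q, f) = -35/6 (w(Q, f) = -14/3 - 7/6 = -35/6)
w(5, 13)*(-191) = -35/6*(-191) = 6685/6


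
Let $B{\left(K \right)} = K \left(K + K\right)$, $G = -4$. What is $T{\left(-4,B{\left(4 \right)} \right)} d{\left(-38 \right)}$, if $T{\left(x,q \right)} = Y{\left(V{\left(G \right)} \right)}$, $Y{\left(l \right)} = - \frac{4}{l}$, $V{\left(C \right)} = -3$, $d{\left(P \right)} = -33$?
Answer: $-44$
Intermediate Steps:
$B{\left(K \right)} = 2 K^{2}$ ($B{\left(K \right)} = K 2 K = 2 K^{2}$)
$T{\left(x,q \right)} = \frac{4}{3}$ ($T{\left(x,q \right)} = - \frac{4}{-3} = \left(-4\right) \left(- \frac{1}{3}\right) = \frac{4}{3}$)
$T{\left(-4,B{\left(4 \right)} \right)} d{\left(-38 \right)} = \frac{4}{3} \left(-33\right) = -44$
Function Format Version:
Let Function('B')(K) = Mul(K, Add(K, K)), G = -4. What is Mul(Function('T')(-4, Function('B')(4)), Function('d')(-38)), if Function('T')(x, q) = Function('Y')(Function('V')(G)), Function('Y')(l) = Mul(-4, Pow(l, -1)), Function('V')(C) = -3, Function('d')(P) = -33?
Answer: -44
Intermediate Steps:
Function('B')(K) = Mul(2, Pow(K, 2)) (Function('B')(K) = Mul(K, Mul(2, K)) = Mul(2, Pow(K, 2)))
Function('T')(x, q) = Rational(4, 3) (Function('T')(x, q) = Mul(-4, Pow(-3, -1)) = Mul(-4, Rational(-1, 3)) = Rational(4, 3))
Mul(Function('T')(-4, Function('B')(4)), Function('d')(-38)) = Mul(Rational(4, 3), -33) = -44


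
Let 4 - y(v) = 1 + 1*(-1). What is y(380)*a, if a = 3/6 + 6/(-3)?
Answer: -6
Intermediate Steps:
y(v) = 4 (y(v) = 4 - (1 + 1*(-1)) = 4 - (1 - 1) = 4 - 1*0 = 4 + 0 = 4)
a = -3/2 (a = 3*(1/6) + 6*(-1/3) = 1/2 - 2 = -3/2 ≈ -1.5000)
y(380)*a = 4*(-3/2) = -6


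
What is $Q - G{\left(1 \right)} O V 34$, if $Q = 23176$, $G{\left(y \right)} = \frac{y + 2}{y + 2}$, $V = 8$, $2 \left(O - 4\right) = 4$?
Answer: $21544$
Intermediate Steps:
$O = 6$ ($O = 4 + \frac{1}{2} \cdot 4 = 4 + 2 = 6$)
$G{\left(y \right)} = 1$ ($G{\left(y \right)} = \frac{2 + y}{2 + y} = 1$)
$Q - G{\left(1 \right)} O V 34 = 23176 - 1 \cdot 6 \cdot 8 \cdot 34 = 23176 - 1 \cdot 48 \cdot 34 = 23176 - 48 \cdot 34 = 23176 - 1632 = 21544$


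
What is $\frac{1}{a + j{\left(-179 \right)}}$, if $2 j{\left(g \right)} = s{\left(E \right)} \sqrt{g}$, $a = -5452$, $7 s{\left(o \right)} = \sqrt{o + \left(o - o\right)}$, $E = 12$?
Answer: $- \frac{267148}{1456491433} - \frac{7 i \sqrt{537}}{1456491433} \approx -0.00018342 - 1.1137 \cdot 10^{-7} i$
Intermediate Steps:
$s{\left(o \right)} = \frac{\sqrt{o}}{7}$ ($s{\left(o \right)} = \frac{\sqrt{o + \left(o - o\right)}}{7} = \frac{\sqrt{o + 0}}{7} = \frac{\sqrt{o}}{7}$)
$j{\left(g \right)} = \frac{\sqrt{3} \sqrt{g}}{7}$ ($j{\left(g \right)} = \frac{\frac{\sqrt{12}}{7} \sqrt{g}}{2} = \frac{\frac{2 \sqrt{3}}{7} \sqrt{g}}{2} = \frac{\frac{2}{7} \sqrt{3} \sqrt{g}}{2} = \frac{\sqrt{3} \sqrt{g}}{7}$)
$\frac{1}{a + j{\left(-179 \right)}} = \frac{1}{-5452 + \frac{\sqrt{3} \sqrt{-179}}{7}} = \frac{1}{-5452 + \frac{\sqrt{3} i \sqrt{179}}{7}} = \frac{1}{-5452 + \frac{i \sqrt{537}}{7}}$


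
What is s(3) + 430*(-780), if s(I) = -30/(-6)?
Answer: -335395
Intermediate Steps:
s(I) = 5 (s(I) = -30*(-⅙) = 5)
s(3) + 430*(-780) = 5 + 430*(-780) = 5 - 335400 = -335395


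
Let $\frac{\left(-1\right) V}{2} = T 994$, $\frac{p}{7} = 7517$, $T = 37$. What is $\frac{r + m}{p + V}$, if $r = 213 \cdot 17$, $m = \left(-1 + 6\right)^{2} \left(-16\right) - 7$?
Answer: $- \frac{3214}{20937} \approx -0.15351$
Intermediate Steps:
$p = 52619$ ($p = 7 \cdot 7517 = 52619$)
$V = -73556$ ($V = - 2 \cdot 37 \cdot 994 = \left(-2\right) 36778 = -73556$)
$m = -407$ ($m = 5^{2} \left(-16\right) - 7 = 25 \left(-16\right) - 7 = -400 - 7 = -407$)
$r = 3621$
$\frac{r + m}{p + V} = \frac{3621 - 407}{52619 - 73556} = \frac{3214}{-20937} = 3214 \left(- \frac{1}{20937}\right) = - \frac{3214}{20937}$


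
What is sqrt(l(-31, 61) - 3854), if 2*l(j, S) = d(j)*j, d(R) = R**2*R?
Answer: 3*sqrt(203514)/2 ≈ 676.69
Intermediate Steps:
d(R) = R**3
l(j, S) = j**4/2 (l(j, S) = (j**3*j)/2 = j**4/2)
sqrt(l(-31, 61) - 3854) = sqrt((1/2)*(-31)**4 - 3854) = sqrt((1/2)*923521 - 3854) = sqrt(923521/2 - 3854) = sqrt(915813/2) = 3*sqrt(203514)/2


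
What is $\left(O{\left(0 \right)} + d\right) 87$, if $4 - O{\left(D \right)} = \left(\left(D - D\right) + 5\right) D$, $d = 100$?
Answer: $9048$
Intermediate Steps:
$O{\left(D \right)} = 4 - 5 D$ ($O{\left(D \right)} = 4 - \left(\left(D - D\right) + 5\right) D = 4 - \left(0 + 5\right) D = 4 - 5 D$)
$\left(O{\left(0 \right)} + d\right) 87 = \left(\left(4 - 0\right) + 100\right) 87 = \left(\left(4 + 0\right) + 100\right) 87 = \left(4 + 100\right) 87 = 104 \cdot 87 = 9048$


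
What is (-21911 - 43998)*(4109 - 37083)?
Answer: 2173283366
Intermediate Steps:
(-21911 - 43998)*(4109 - 37083) = -65909*(-32974) = 2173283366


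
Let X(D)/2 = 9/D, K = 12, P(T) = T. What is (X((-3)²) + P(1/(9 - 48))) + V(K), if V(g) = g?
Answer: 545/39 ≈ 13.974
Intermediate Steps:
X(D) = 18/D (X(D) = 2*(9/D) = 18/D)
(X((-3)²) + P(1/(9 - 48))) + V(K) = (18/((-3)²) + 1/(9 - 48)) + 12 = (18/9 + 1/(-39)) + 12 = (18*(⅑) - 1/39) + 12 = (2 - 1/39) + 12 = 77/39 + 12 = 545/39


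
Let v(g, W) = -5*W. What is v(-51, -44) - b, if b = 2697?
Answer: -2477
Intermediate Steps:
v(-51, -44) - b = -5*(-44) - 1*2697 = 220 - 2697 = -2477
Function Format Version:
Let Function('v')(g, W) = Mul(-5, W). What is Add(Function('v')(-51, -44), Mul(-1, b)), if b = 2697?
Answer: -2477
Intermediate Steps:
Add(Function('v')(-51, -44), Mul(-1, b)) = Add(Mul(-5, -44), Mul(-1, 2697)) = Add(220, -2697) = -2477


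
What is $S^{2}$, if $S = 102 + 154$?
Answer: $65536$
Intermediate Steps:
$S = 256$
$S^{2} = 256^{2} = 65536$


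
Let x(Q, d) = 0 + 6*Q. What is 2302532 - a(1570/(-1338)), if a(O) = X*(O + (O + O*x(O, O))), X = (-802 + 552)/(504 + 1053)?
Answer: 534841929775588/232284159 ≈ 2.3025e+6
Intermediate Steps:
x(Q, d) = 6*Q
X = -250/1557 ≈ -0.16057
a(O) = -500*O²/519 - 500*O/1557 (a(O) = -250*(O + (O + O*(6*O)))/1557 = -250*(O + (O + 6*O²))/1557 = -250*(2*O + 6*O²)/1557 = -500*O²/519 - 500*O/1557)
2302532 - a(1570/(-1338)) = 2302532 - (-500)*1570/(-1338)*(1 + 3*(1570/(-1338)))/1557 = 2302532 - (-500)*1570*(-1/1338)*(1 + 3*(1570*(-1/1338)))/1557 = 2302532 - (-500)*(-785)*(1 + 3*(-785/669))/(1557*669) = 2302532 - (-500)*(-785)*(1 - 785/223)/(1557*669) = 2302532 - (-500)*(-785)*(-562)/(1557*669*223) = 2302532 - 1*(-220585000/232284159) = 2302532 + 220585000/232284159 = 534841929775588/232284159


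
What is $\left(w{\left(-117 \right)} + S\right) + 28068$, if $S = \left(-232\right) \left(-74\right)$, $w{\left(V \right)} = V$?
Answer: $45119$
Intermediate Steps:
$S = 17168$
$\left(w{\left(-117 \right)} + S\right) + 28068 = \left(-117 + 17168\right) + 28068 = 17051 + 28068 = 45119$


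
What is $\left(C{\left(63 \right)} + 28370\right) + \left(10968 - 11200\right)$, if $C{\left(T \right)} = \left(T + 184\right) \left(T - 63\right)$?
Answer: $28138$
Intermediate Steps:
$C{\left(T \right)} = \left(-63 + T\right) \left(184 + T\right)$ ($C{\left(T \right)} = \left(184 + T\right) \left(-63 + T\right) = \left(-63 + T\right) \left(184 + T\right)$)
$\left(C{\left(63 \right)} + 28370\right) + \left(10968 - 11200\right) = \left(\left(-11592 + 63^{2} + 121 \cdot 63\right) + 28370\right) + \left(10968 - 11200\right) = \left(\left(-11592 + 3969 + 7623\right) + 28370\right) - 232 = \left(0 + 28370\right) - 232 = 28370 - 232 = 28138$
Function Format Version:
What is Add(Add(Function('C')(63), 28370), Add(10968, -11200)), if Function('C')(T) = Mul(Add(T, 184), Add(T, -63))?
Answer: 28138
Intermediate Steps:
Function('C')(T) = Mul(Add(-63, T), Add(184, T)) (Function('C')(T) = Mul(Add(184, T), Add(-63, T)) = Mul(Add(-63, T), Add(184, T)))
Add(Add(Function('C')(63), 28370), Add(10968, -11200)) = Add(Add(Add(-11592, Pow(63, 2), Mul(121, 63)), 28370), Add(10968, -11200)) = Add(Add(Add(-11592, 3969, 7623), 28370), -232) = Add(Add(0, 28370), -232) = Add(28370, -232) = 28138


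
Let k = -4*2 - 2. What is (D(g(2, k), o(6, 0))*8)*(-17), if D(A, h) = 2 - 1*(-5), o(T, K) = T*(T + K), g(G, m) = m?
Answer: -952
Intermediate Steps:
k = -10 (k = -8 - 2 = -10)
o(T, K) = T*(K + T)
D(A, h) = 7 (D(A, h) = 2 + 5 = 7)
(D(g(2, k), o(6, 0))*8)*(-17) = (7*8)*(-17) = 56*(-17) = -952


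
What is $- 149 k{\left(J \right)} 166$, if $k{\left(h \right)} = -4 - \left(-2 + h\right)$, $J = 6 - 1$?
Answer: $173138$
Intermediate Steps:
$J = 5$ ($J = 6 - 1 = 5$)
$k{\left(h \right)} = -2 - h$ ($k{\left(h \right)} = -4 - \left(-2 + h\right) = -2 - h$)
$- 149 k{\left(J \right)} 166 = - 149 \left(-2 - 5\right) 166 = \left(-149\right) \left(-7\right) 166 = 1043 \cdot 166 = 173138$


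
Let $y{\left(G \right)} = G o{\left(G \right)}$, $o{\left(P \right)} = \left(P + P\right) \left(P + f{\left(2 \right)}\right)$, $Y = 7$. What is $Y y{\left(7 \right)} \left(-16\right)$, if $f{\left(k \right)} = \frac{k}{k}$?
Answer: $-87808$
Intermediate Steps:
$f{\left(k \right)} = 1$
$o{\left(P \right)} = 2 P \left(1 + P\right)$ ($o{\left(P \right)} = \left(P + P\right) \left(P + 1\right) = 2 P \left(1 + P\right)$)
$y{\left(G \right)} = 2 G^{2} \left(1 + G\right)$ ($y{\left(G \right)} = G 2 G \left(1 + G\right) = 2 G^{2} \left(1 + G\right)$)
$Y y{\left(7 \right)} \left(-16\right) = 7 \cdot 2 \cdot 7^{2} \left(1 + 7\right) \left(-16\right) = 7 \cdot 2 \cdot 49 \cdot 8 \left(-16\right) = 7 \cdot 784 \left(-16\right) = 5488 \left(-16\right) = -87808$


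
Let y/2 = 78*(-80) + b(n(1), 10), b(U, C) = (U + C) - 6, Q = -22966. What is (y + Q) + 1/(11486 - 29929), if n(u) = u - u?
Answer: -653583035/18443 ≈ -35438.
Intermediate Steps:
n(u) = 0
b(U, C) = -6 + C + U (b(U, C) = (C + U) - 6 = -6 + C + U)
y = -12472 (y = 2*(78*(-80) + (-6 + 10 + 0)) = 2*(-6240 + 4) = 2*(-6236) = -12472)
(y + Q) + 1/(11486 - 29929) = (-12472 - 22966) + 1/(11486 - 29929) = -35438 + 1/(-18443) = -35438 - 1/18443 = -653583035/18443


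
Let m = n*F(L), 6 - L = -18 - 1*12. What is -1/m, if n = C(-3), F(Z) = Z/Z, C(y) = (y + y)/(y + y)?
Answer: -1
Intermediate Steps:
L = 36 (L = 6 - (-18 - 1*12) = 6 - (-18 - 12) = 6 - 1*(-30) = 6 + 30 = 36)
C(y) = 1 (C(y) = (2*y)/((2*y)) = (2*y)*(1/(2*y)) = 1)
F(Z) = 1
n = 1
m = 1 (m = 1*1 = 1)
-1/m = -1/1 = -1*1 = -1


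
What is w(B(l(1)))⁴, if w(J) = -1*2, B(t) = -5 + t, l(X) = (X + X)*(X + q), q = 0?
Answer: 16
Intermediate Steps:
l(X) = 2*X² (l(X) = (X + X)*(X + 0) = (2*X)*X = 2*X²)
w(J) = -2
w(B(l(1)))⁴ = (-2)⁴ = 16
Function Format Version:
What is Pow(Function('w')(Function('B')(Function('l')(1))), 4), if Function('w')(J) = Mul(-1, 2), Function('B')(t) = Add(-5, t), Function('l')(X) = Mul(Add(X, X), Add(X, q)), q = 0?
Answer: 16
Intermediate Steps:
Function('l')(X) = Mul(2, Pow(X, 2)) (Function('l')(X) = Mul(Add(X, X), Add(X, 0)) = Mul(Mul(2, X), X) = Mul(2, Pow(X, 2)))
Function('w')(J) = -2
Pow(Function('w')(Function('B')(Function('l')(1))), 4) = Pow(-2, 4) = 16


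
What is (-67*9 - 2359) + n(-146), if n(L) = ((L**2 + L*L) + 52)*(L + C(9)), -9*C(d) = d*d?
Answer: -6618982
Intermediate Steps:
C(d) = -d**2/9 (C(d) = -d*d/9 = -d**2/9)
n(L) = (-9 + L)*(52 + 2*L**2) (n(L) = ((L**2 + L*L) + 52)*(L - 1/9*9**2) = ((L**2 + L**2) + 52)*(L - 1/9*81) = (2*L**2 + 52)*(L - 9) = (52 + 2*L**2)*(-9 + L) = (-9 + L)*(52 + 2*L**2))
(-67*9 - 2359) + n(-146) = (-67*9 - 2359) + (-468 - 18*(-146)**2 + 2*(-146)**3 + 52*(-146)) = (-603 - 2359) + (-468 - 18*21316 + 2*(-3112136) - 7592) = -2962 + (-468 - 383688 - 6224272 - 7592) = -2962 - 6616020 = -6618982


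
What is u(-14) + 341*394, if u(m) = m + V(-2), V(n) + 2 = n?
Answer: 134336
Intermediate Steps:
V(n) = -2 + n
u(m) = -4 + m (u(m) = m + (-2 - 2) = m - 4 = -4 + m)
u(-14) + 341*394 = (-4 - 14) + 341*394 = -18 + 134354 = 134336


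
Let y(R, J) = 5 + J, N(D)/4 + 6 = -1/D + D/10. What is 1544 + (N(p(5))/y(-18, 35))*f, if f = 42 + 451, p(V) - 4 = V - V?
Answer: 251119/200 ≈ 1255.6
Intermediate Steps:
p(V) = 4 (p(V) = 4 + (V - V) = 4 + 0 = 4)
f = 493
N(D) = -24 - 4/D + 2*D/5 (N(D) = -24 + 4*(-1/D + D/10) = -24 + (-4/D + 2*D/5) = -24 - 4/D + 2*D/5)
1544 + (N(p(5))/y(-18, 35))*f = 1544 + ((-24 - 4/4 + (⅖)*4)/(5 + 35))*493 = 1544 + ((-24 - 4*¼ + 8/5)/40)*493 = 1544 + ((-24 - 1 + 8/5)*(1/40))*493 = 1544 - 117/5*1/40*493 = 1544 - 117/200*493 = 1544 - 57681/200 = 251119/200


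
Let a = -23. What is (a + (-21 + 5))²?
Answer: 1521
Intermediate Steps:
(a + (-21 + 5))² = (-23 + (-21 + 5))² = (-23 - 16)² = (-39)² = 1521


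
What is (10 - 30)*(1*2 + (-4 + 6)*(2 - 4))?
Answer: 40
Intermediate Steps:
(10 - 30)*(1*2 + (-4 + 6)*(2 - 4)) = -20*(2 + 2*(-2)) = -20*(2 - 4) = -20*(-2) = 40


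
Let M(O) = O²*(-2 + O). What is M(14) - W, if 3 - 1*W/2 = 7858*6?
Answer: 96642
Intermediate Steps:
W = -94290 (W = 6 - 15716*6 = 6 - 2*47148 = 6 - 94296 = -94290)
M(14) - W = 14²*(-2 + 14) - 1*(-94290) = 196*12 + 94290 = 2352 + 94290 = 96642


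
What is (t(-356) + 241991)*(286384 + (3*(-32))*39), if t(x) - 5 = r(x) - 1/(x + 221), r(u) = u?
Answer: 1844022555728/27 ≈ 6.8297e+10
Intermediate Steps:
t(x) = 5 + x - 1/(221 + x) (t(x) = 5 + (x - 1/(x + 221)) = 5 + (x - 1/(221 + x)) = 5 + x - 1/(221 + x))
(t(-356) + 241991)*(286384 + (3*(-32))*39) = ((1104 + (-356)² + 226*(-356))/(221 - 356) + 241991)*(286384 + (3*(-32))*39) = ((1104 + 126736 - 80456)/(-135) + 241991)*(286384 - 96*39) = (-1/135*47384 + 241991)*(286384 - 3744) = (-47384/135 + 241991)*282640 = (32621401/135)*282640 = 1844022555728/27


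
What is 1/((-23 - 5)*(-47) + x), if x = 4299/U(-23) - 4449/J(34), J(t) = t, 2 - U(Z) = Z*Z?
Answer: 1054/1240547 ≈ 0.00084963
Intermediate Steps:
U(Z) = 2 - Z**2 (U(Z) = 2 - Z*Z = 2 - Z**2)
x = -146517/1054 (x = 4299/(2 - 1*(-23)**2) - 4449/34 = 4299/(2 - 1*529) - 4449*1/34 = 4299/(2 - 529) - 4449/34 = 4299/(-527) - 4449/34 = 4299*(-1/527) - 4449/34 = -4299/527 - 4449/34 = -146517/1054 ≈ -139.01)
1/((-23 - 5)*(-47) + x) = 1/((-23 - 5)*(-47) - 146517/1054) = 1/(-28*(-47) - 146517/1054) = 1/(1316 - 146517/1054) = 1/(1240547/1054) = 1054/1240547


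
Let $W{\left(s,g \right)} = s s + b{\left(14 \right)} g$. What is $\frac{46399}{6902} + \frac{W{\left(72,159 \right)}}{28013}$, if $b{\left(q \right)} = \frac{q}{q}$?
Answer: $\frac{1336652573}{193345726} \approx 6.9133$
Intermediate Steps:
$b{\left(q \right)} = 1$
$W{\left(s,g \right)} = g + s^{2}$ ($W{\left(s,g \right)} = s s + 1 g = s^{2} + g = g + s^{2}$)
$\frac{46399}{6902} + \frac{W{\left(72,159 \right)}}{28013} = \frac{46399}{6902} + \frac{159 + 72^{2}}{28013} = 46399 \cdot \frac{1}{6902} + \left(159 + 5184\right) \frac{1}{28013} = \frac{46399}{6902} + 5343 \cdot \frac{1}{28013} = \frac{46399}{6902} + \frac{5343}{28013} = \frac{1336652573}{193345726}$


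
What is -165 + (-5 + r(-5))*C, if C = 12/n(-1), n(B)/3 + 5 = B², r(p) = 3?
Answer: -163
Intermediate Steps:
n(B) = -15 + 3*B²
C = -1 (C = 12/(-15 + 3*(-1)²) = 12/(-15 + 3*1) = 12/(-15 + 3) = 12/(-12) = 12*(-1/12) = -1)
-165 + (-5 + r(-5))*C = -165 + (-5 + 3)*(-1) = -165 - 2*(-1) = -165 + 2 = -163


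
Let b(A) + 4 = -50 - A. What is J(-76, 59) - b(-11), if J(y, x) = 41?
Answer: 84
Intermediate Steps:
b(A) = -54 - A (b(A) = -4 + (-50 - A) = -54 - A)
J(-76, 59) - b(-11) = 41 - (-54 - 1*(-11)) = 41 - (-54 + 11) = 41 - 1*(-43) = 41 + 43 = 84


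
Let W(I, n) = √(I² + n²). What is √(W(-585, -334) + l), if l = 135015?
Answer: √(135015 + √453781) ≈ 368.36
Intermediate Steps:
√(W(-585, -334) + l) = √(√((-585)² + (-334)²) + 135015) = √(√(342225 + 111556) + 135015) = √(√453781 + 135015) = √(135015 + √453781)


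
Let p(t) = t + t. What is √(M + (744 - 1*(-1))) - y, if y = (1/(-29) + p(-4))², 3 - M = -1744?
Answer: -54289/841 + 2*√623 ≈ -14.633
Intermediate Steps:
p(t) = 2*t
M = 1747 (M = 3 - 1*(-1744) = 3 + 1744 = 1747)
y = 54289/841 (y = (1/(-29) + 2*(-4))² = (-1/29 - 8)² = (-233/29)² = 54289/841 ≈ 64.553)
√(M + (744 - 1*(-1))) - y = √(1747 + (744 - 1*(-1))) - 1*54289/841 = √(1747 + (744 + 1)) - 54289/841 = √(1747 + 745) - 54289/841 = √2492 - 54289/841 = 2*√623 - 54289/841 = -54289/841 + 2*√623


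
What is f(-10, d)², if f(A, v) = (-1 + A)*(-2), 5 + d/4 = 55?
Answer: 484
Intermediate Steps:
d = 200 (d = -20 + 4*55 = -20 + 220 = 200)
f(A, v) = 2 - 2*A
f(-10, d)² = (2 - 2*(-10))² = (2 + 20)² = 22² = 484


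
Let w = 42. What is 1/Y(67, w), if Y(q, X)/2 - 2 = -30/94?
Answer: 47/158 ≈ 0.29747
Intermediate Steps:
Y(q, X) = 158/47 (Y(q, X) = 4 + 2*(-30/94) = 4 + 2*(-30*1/94) = 4 + 2*(-15/47) = 4 - 30/47 = 158/47)
1/Y(67, w) = 1/(158/47) = 47/158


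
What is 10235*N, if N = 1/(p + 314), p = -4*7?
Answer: 10235/286 ≈ 35.787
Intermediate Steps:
p = -28
N = 1/286 (N = 1/(-28 + 314) = 1/286 ≈ 0.0034965)
10235*N = 10235*(1/286) = 10235/286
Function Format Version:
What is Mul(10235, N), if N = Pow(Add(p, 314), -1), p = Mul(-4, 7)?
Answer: Rational(10235, 286) ≈ 35.787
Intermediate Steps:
p = -28
N = Rational(1, 286) (N = Pow(Add(-28, 314), -1) = Pow(286, -1) = Rational(1, 286) ≈ 0.0034965)
Mul(10235, N) = Mul(10235, Rational(1, 286)) = Rational(10235, 286)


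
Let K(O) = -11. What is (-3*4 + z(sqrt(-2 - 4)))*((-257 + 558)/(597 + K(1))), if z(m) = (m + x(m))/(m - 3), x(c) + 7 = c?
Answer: -14749/2930 + 301*I*sqrt(6)/8790 ≈ -5.0338 + 0.083879*I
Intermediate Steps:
x(c) = -7 + c
z(m) = (-7 + 2*m)/(-3 + m) (z(m) = (m + (-7 + m))/(m - 3) = (-7 + 2*m)/(-3 + m))
(-3*4 + z(sqrt(-2 - 4)))*((-257 + 558)/(597 + K(1))) = (-3*4 + (-7 + 2*sqrt(-2 - 4))/(-3 + sqrt(-2 - 4)))*((-257 + 558)/(597 - 11)) = (-12 + (-7 + 2*sqrt(-6))/(-3 + sqrt(-6)))*(301/586) = (-12 + (-7 + 2*(I*sqrt(6)))/(-3 + I*sqrt(6)))*(301*(1/586)) = (-12 + (-7 + 2*I*sqrt(6))/(-3 + I*sqrt(6)))*(301/586) = -1806/293 + 301*(-7 + 2*I*sqrt(6))/(586*(-3 + I*sqrt(6)))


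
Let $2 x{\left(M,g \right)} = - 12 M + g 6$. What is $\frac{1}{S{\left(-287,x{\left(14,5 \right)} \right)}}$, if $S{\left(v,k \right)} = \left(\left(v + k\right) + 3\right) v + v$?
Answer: $\frac{1}{101024} \approx 9.8986 \cdot 10^{-6}$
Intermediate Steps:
$x{\left(M,g \right)} = - 6 M + 3 g$ ($x{\left(M,g \right)} = \frac{- 12 M + g 6}{2} = \frac{- 12 M + 6 g}{2} = - 6 M + 3 g$)
$S{\left(v,k \right)} = v + v \left(3 + k + v\right)$ ($S{\left(v,k \right)} = \left(\left(k + v\right) + 3\right) v + v = \left(3 + k + v\right) v + v = v \left(3 + k + v\right) + v = v + v \left(3 + k + v\right)$)
$\frac{1}{S{\left(-287,x{\left(14,5 \right)} \right)}} = \frac{1}{\left(-287\right) \left(4 + \left(\left(-6\right) 14 + 3 \cdot 5\right) - 287\right)} = \frac{1}{\left(-287\right) \left(4 + \left(-84 + 15\right) - 287\right)} = \frac{1}{\left(-287\right) \left(4 - 69 - 287\right)} = \frac{1}{\left(-287\right) \left(-352\right)} = \frac{1}{101024}$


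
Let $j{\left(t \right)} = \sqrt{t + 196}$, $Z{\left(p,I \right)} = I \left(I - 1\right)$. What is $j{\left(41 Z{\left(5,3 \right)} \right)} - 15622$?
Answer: $-15622 + \sqrt{442} \approx -15601.0$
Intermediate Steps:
$Z{\left(p,I \right)} = I \left(-1 + I\right)$
$j{\left(t \right)} = \sqrt{196 + t}$
$j{\left(41 Z{\left(5,3 \right)} \right)} - 15622 = \sqrt{196 + 41 \cdot 3 \left(-1 + 3\right)} - 15622 = \sqrt{196 + 41 \cdot 3 \cdot 2} - 15622 = \sqrt{196 + 41 \cdot 6} - 15622 = \sqrt{196 + 246} - 15622 = \sqrt{442} - 15622 = -15622 + \sqrt{442}$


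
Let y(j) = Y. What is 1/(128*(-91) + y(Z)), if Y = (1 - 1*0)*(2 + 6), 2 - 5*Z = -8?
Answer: -1/11640 ≈ -8.5911e-5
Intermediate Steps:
Z = 2 (Z = ⅖ - ⅕*(-8) = ⅖ + 8/5 = 2)
Y = 8 (Y = (1 + 0)*8 = 1*8 = 8)
y(j) = 8
1/(128*(-91) + y(Z)) = 1/(128*(-91) + 8) = 1/(-11648 + 8) = 1/(-11640) = -1/11640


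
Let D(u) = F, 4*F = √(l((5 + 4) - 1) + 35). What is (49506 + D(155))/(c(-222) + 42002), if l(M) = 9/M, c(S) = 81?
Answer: 49506/42083 + 17*√2/673328 ≈ 1.1764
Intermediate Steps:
F = 17*√2/16 (F = √(9/((5 + 4) - 1) + 35)/4 = √(9/(9 - 1) + 35)/4 = √(9/8 + 35)/4 = √(289/8)/4 = (17*√2/4)/4 = 17*√2/16 ≈ 1.5026)
D(u) = 17*√2/16
(49506 + D(155))/(c(-222) + 42002) = (49506 + 17*√2/16)/(81 + 42002) = (49506 + 17*√2/16)/42083 = (49506 + 17*√2/16)*(1/42083) = 49506/42083 + 17*√2/673328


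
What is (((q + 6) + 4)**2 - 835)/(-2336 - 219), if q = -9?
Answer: 834/2555 ≈ 0.32642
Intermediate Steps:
(((q + 6) + 4)**2 - 835)/(-2336 - 219) = (((-9 + 6) + 4)**2 - 835)/(-2336 - 219) = ((-3 + 4)**2 - 835)/(-2555) = (1**2 - 835)*(-1/2555) = (1 - 835)*(-1/2555) = -834*(-1/2555) = 834/2555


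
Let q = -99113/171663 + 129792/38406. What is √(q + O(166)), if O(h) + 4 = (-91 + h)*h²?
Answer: √2495319946644936824138913/1098814863 ≈ 1437.6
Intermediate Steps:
q = 3078991703/1098814863 (q = -99113*1/171663 + 129792*(1/38406) = -99113/171663 + 21632/6401 = 3078991703/1098814863 ≈ 2.8021)
O(h) = -4 + h²*(-91 + h) (O(h) = -4 + (-91 + h)*h² = -4 + h²*(-91 + h))
√(q + O(166)) = √(3078991703/1098814863 + (-4 + 166³ - 91*166²)) = √(3078991703/1098814863 + (-4 + 4574296 - 91*27556)) = √(3078991703/1098814863 + (-4 + 4574296 - 2507596)) = √(3078991703/1098814863 + 2066696) = √(2270919361094351/1098814863) = √2495319946644936824138913/1098814863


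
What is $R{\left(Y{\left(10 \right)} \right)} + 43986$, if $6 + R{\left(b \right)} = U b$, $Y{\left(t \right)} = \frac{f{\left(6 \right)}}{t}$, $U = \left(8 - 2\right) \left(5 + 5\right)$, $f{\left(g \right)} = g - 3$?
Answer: $43998$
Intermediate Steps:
$f{\left(g \right)} = -3 + g$ ($f{\left(g \right)} = g - 3 = -3 + g$)
$U = 60$ ($U = 6 \cdot 10 = 60$)
$Y{\left(t \right)} = \frac{3}{t}$ ($Y{\left(t \right)} = \frac{-3 + 6}{t} = \frac{3}{t}$)
$R{\left(b \right)} = -6 + 60 b$
$R{\left(Y{\left(10 \right)} \right)} + 43986 = \left(-6 + 60 \cdot \frac{3}{10}\right) + 43986 = \left(-6 + 18\right) + 43986 = 12 + 43986 = 43998$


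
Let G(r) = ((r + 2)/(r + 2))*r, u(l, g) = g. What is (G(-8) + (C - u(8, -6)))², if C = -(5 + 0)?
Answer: 49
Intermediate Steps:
G(r) = r (G(r) = ((2 + r)/(2 + r))*r = 1*r = r)
C = -5 (C = -1*5 = -5)
(G(-8) + (C - u(8, -6)))² = (-8 + (-5 - 1*(-6)))² = (-8 + (-5 + 6))² = (-8 + 1)² = (-7)² = 49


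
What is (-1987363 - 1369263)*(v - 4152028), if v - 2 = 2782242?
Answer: 4597852588784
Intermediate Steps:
v = 2782244 (v = 2 + 2782242 = 2782244)
(-1987363 - 1369263)*(v - 4152028) = (-1987363 - 1369263)*(2782244 - 4152028) = -3356626*(-1369784) = 4597852588784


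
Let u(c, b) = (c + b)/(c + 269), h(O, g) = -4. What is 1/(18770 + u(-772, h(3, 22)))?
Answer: 503/9442086 ≈ 5.3272e-5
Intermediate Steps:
u(c, b) = (b + c)/(269 + c)
1/(18770 + u(-772, h(3, 22))) = 1/(18770 + (-4 - 772)/(269 - 772)) = 1/(18770 - 776/(-503)) = 1/(18770 - 1/503*(-776)) = 1/(18770 + 776/503) = 1/(9442086/503) = 503/9442086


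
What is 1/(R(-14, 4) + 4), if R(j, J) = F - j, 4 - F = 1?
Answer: 1/21 ≈ 0.047619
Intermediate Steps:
F = 3 (F = 4 - 1*1 = 4 - 1 = 3)
R(j, J) = 3 - j
1/(R(-14, 4) + 4) = 1/((3 - 1*(-14)) + 4) = 1/((3 + 14) + 4) = 1/(17 + 4) = 1/21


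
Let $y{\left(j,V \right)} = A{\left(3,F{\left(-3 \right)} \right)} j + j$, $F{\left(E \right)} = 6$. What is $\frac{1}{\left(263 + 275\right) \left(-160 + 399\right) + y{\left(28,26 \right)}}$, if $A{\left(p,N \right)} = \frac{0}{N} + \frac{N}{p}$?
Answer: $\frac{1}{128666} \approx 7.7721 \cdot 10^{-6}$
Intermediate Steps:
$A{\left(p,N \right)} = \frac{N}{p}$ ($A{\left(p,N \right)} = 0 + \frac{N}{p} = \frac{N}{p}$)
$y{\left(j,V \right)} = 3 j$ ($y{\left(j,V \right)} = \frac{6}{3} j + j = 6 \cdot \frac{1}{3} j + j = 2 j + j = 3 j$)
$\frac{1}{\left(263 + 275\right) \left(-160 + 399\right) + y{\left(28,26 \right)}} = \frac{1}{\left(263 + 275\right) \left(-160 + 399\right) + 3 \cdot 28} = \frac{1}{538 \cdot 239 + 84} = \frac{1}{128582 + 84} = \frac{1}{128666}$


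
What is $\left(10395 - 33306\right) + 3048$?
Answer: $-19863$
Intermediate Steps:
$\left(10395 - 33306\right) + 3048 = -22911 + 3048 = -19863$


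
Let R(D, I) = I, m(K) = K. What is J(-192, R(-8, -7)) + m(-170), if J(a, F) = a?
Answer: -362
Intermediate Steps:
J(-192, R(-8, -7)) + m(-170) = -192 - 170 = -362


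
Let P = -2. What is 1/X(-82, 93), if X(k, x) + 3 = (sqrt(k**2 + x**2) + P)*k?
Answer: -161/103342131 - 82*sqrt(15373)/103342131 ≈ -9.9940e-5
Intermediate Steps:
X(k, x) = -3 + k*(-2 + sqrt(k**2 + x**2)) (X(k, x) = -3 + (sqrt(k**2 + x**2) - 2)*k = -3 + (-2 + sqrt(k**2 + x**2))*k = -3 + k*(-2 + sqrt(k**2 + x**2)))
1/X(-82, 93) = 1/(-3 - 2*(-82) - 82*sqrt((-82)**2 + 93**2)) = 1/(-3 + 164 - 82*sqrt(6724 + 8649)) = 1/(-3 + 164 - 82*sqrt(15373)) = 1/(161 - 82*sqrt(15373))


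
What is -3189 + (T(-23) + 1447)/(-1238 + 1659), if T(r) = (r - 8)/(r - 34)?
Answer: -76443923/23997 ≈ -3185.6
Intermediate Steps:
T(r) = (-8 + r)/(-34 + r)
-3189 + (T(-23) + 1447)/(-1238 + 1659) = -3189 + ((-8 - 23)/(-34 - 23) + 1447)/(-1238 + 1659) = -3189 + (-31/(-57) + 1447)/421 = -3189 + (-1/57*(-31) + 1447)*(1/421) = -3189 + (31/57 + 1447)*(1/421) = -3189 + (82510/57)*(1/421) = -3189 + 82510/23997 = -76443923/23997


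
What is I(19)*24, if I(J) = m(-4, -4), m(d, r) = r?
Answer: -96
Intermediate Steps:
I(J) = -4
I(19)*24 = -4*24 = -96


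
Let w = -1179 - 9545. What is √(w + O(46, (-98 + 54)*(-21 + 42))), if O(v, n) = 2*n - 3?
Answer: 5*I*√503 ≈ 112.14*I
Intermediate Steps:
w = -10724
O(v, n) = -3 + 2*n
√(w + O(46, (-98 + 54)*(-21 + 42))) = √(-10724 + (-3 + 2*((-98 + 54)*(-21 + 42)))) = √(-10724 + (-3 + 2*(-44*21))) = √(-10724 + (-3 + 2*(-924))) = √(-10724 + (-3 - 1848)) = √(-10724 - 1851) = √(-12575) = 5*I*√503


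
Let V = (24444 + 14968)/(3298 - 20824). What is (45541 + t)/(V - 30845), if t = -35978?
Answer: -83800569/270314441 ≈ -0.31001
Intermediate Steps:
V = -19706/8763 (V = 39412/(-17526) = 39412*(-1/17526) = -19706/8763 ≈ -2.2488)
(45541 + t)/(V - 30845) = (45541 - 35978)/(-19706/8763 - 30845) = 9563/(-270314441/8763) = 9563*(-8763/270314441) = -83800569/270314441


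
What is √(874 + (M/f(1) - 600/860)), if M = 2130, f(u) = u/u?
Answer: √5553106/43 ≈ 54.802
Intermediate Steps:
f(u) = 1
√(874 + (M/f(1) - 600/860)) = √(874 + (2130/1 - 600/860)) = √(874 + (2130*1 - 600*1/860)) = √(874 + (2130 - 30/43)) = √(874 + 91560/43) = √(129142/43) = √5553106/43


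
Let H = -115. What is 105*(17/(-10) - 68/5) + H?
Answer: -3443/2 ≈ -1721.5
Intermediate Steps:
105*(17/(-10) - 68/5) + H = 105*(17/(-10) - 68/5) - 115 = 105*(17*(-⅒) - 68*⅕) - 115 = 105*(-17/10 - 68/5) - 115 = 105*(-153/10) - 115 = -3213/2 - 115 = -3443/2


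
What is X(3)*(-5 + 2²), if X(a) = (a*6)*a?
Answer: -54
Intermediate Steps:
X(a) = 6*a² (X(a) = (6*a)*a = 6*a²)
X(3)*(-5 + 2²) = (6*3²)*(-5 + 2²) = (6*9)*(-5 + 4) = 54*(-1) = -54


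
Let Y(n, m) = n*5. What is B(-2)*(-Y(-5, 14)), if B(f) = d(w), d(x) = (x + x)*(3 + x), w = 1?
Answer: 200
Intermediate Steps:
d(x) = 2*x*(3 + x) (d(x) = (2*x)*(3 + x) = 2*x*(3 + x))
B(f) = 8 (B(f) = 2*1*(3 + 1) = 2*1*4 = 8)
Y(n, m) = 5*n
B(-2)*(-Y(-5, 14)) = 8*(-5*(-5)) = 8*(-1*(-25)) = 8*25 = 200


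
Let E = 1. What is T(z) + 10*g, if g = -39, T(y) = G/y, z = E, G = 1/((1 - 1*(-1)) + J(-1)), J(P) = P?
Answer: -389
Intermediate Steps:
G = 1 (G = 1/((1 - 1*(-1)) - 1) = 1/((1 + 1) - 1) = 1/(2 - 1) = 1/1 = 1)
z = 1
T(y) = 1/y
T(z) + 10*g = 1/1 + 10*(-39) = 1 - 390 = -389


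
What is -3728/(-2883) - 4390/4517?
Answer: 4183006/13022511 ≈ 0.32121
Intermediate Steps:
-3728/(-2883) - 4390/4517 = -3728*(-1/2883) - 4390*1/4517 = 3728/2883 - 4390/4517 = 4183006/13022511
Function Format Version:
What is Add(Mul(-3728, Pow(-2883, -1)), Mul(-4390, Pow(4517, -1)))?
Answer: Rational(4183006, 13022511) ≈ 0.32121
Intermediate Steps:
Add(Mul(-3728, Pow(-2883, -1)), Mul(-4390, Pow(4517, -1))) = Add(Mul(-3728, Rational(-1, 2883)), Mul(-4390, Rational(1, 4517))) = Add(Rational(3728, 2883), Rational(-4390, 4517)) = Rational(4183006, 13022511)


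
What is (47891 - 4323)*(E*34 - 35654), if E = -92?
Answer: -1689654176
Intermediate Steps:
(47891 - 4323)*(E*34 - 35654) = (47891 - 4323)*(-92*34 - 35654) = 43568*(-3128 - 35654) = 43568*(-38782) = -1689654176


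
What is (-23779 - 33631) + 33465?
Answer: -23945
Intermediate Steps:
(-23779 - 33631) + 33465 = -57410 + 33465 = -23945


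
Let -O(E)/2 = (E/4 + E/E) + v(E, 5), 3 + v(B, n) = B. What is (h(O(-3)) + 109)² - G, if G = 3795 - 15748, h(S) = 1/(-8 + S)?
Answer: 1170922/49 ≈ 23896.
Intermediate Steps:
v(B, n) = -3 + B
O(E) = 4 - 5*E/2 (O(E) = -2*((E/4 + E/E) + (-3 + E)) = -2*((E*(¼) + 1) + (-3 + E)) = -2*((E/4 + 1) + (-3 + E)) = -2*((1 + E/4) + (-3 + E)) = -2*(-2 + 5*E/4) = 4 - 5*E/2)
G = -11953
(h(O(-3)) + 109)² - G = (1/(-8 + (4 - 5/2*(-3))) + 109)² - 1*(-11953) = (1/(-8 + (4 + 15/2)) + 109)² + 11953 = (1/(-8 + 23/2) + 109)² + 11953 = (1/(7/2) + 109)² + 11953 = (2/7 + 109)² + 11953 = (765/7)² + 11953 = 585225/49 + 11953 = 1170922/49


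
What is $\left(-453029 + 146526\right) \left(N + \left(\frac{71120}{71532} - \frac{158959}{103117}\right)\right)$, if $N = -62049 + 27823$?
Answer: $\frac{19344988078148210969}{1844041311} \approx 1.0491 \cdot 10^{10}$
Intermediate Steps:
$N = -34226$
$\left(-453029 + 146526\right) \left(N + \left(\frac{71120}{71532} - \frac{158959}{103117}\right)\right) = \left(-453029 + 146526\right) \left(-34226 + \left(\frac{71120}{71532} - \frac{158959}{103117}\right)\right) = - 306503 \left(-34226 + \left(71120 \cdot \frac{1}{71532} - \frac{158959}{103117}\right)\right) = - 306503 \left(-34226 + \left(\frac{17780}{17883} - \frac{158959}{103117}\right)\right) = - 306503 \left(-34226 - \frac{1009243537}{1844041311}\right) = \left(-306503\right) \left(- \frac{63115167153823}{1844041311}\right) = \frac{19344988078148210969}{1844041311}$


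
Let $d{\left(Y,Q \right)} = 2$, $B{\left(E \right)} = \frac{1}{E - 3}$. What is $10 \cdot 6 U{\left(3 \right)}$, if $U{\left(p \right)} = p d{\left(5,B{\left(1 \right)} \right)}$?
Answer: $360$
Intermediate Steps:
$B{\left(E \right)} = \frac{1}{-3 + E}$
$U{\left(p \right)} = 2 p$ ($U{\left(p \right)} = p 2 = 2 p$)
$10 \cdot 6 U{\left(3 \right)} = 10 \cdot 6 \cdot 2 \cdot 3 = 60 \cdot 6 = 360$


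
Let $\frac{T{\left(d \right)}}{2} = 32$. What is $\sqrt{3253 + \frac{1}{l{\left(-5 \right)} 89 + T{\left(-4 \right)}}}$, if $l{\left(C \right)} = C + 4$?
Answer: $\frac{18 \sqrt{251}}{5} \approx 57.035$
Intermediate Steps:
$T{\left(d \right)} = 64$ ($T{\left(d \right)} = 2 \cdot 32 = 64$)
$l{\left(C \right)} = 4 + C$
$\sqrt{3253 + \frac{1}{l{\left(-5 \right)} 89 + T{\left(-4 \right)}}} = \sqrt{3253 + \frac{1}{\left(4 - 5\right) 89 + 64}} = \sqrt{3253 + \frac{1}{\left(-1\right) 89 + 64}} = \sqrt{3253 + \frac{1}{-89 + 64}} = \sqrt{3253 + \frac{1}{-25}} = \sqrt{3253 - \frac{1}{25}} = \sqrt{\frac{81324}{25}} = \frac{18 \sqrt{251}}{5}$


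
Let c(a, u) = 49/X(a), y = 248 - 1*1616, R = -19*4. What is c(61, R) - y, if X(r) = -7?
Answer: 1361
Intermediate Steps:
R = -76
y = -1368 (y = 248 - 1616 = -1368)
c(a, u) = -7 (c(a, u) = 49/(-7) = 49*(-⅐) = -7)
c(61, R) - y = -7 - 1*(-1368) = -7 + 1368 = 1361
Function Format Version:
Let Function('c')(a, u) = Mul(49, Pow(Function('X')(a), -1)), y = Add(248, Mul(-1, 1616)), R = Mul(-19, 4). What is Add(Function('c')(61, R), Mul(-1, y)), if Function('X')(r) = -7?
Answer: 1361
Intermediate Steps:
R = -76
y = -1368 (y = Add(248, -1616) = -1368)
Function('c')(a, u) = -7 (Function('c')(a, u) = Mul(49, Pow(-7, -1)) = Mul(49, Rational(-1, 7)) = -7)
Add(Function('c')(61, R), Mul(-1, y)) = Add(-7, Mul(-1, -1368)) = Add(-7, 1368) = 1361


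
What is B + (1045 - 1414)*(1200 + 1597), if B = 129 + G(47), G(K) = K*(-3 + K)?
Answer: -1029896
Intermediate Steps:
B = 2197 (B = 129 + 47*(-3 + 47) = 129 + 47*44 = 129 + 2068 = 2197)
B + (1045 - 1414)*(1200 + 1597) = 2197 + (1045 - 1414)*(1200 + 1597) = 2197 - 369*2797 = 2197 - 1032093 = -1029896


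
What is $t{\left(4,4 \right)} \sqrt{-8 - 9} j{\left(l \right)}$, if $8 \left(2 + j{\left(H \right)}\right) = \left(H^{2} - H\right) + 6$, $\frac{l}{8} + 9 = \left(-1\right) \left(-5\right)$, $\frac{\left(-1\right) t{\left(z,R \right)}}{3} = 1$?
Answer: $- \frac{1569 i \sqrt{17}}{4} \approx - 1617.3 i$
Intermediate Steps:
$t{\left(z,R \right)} = -3$ ($t{\left(z,R \right)} = \left(-3\right) 1 = -3$)
$l = -32$ ($l = -72 + 8 \left(\left(-1\right) \left(-5\right)\right) = -72 + 8 \cdot 5 = -72 + 40 = -32$)
$j{\left(H \right)} = - \frac{5}{4} - \frac{H}{8} + \frac{H^{2}}{8}$ ($j{\left(H \right)} = -2 + \frac{\left(H^{2} - H\right) + 6}{8} = -2 + \frac{6 + H^{2} - H}{8} = -2 + \left(\frac{3}{4} - \frac{H}{8} + \frac{H^{2}}{8}\right) = - \frac{5}{4} - \frac{H}{8} + \frac{H^{2}}{8}$)
$t{\left(4,4 \right)} \sqrt{-8 - 9} j{\left(l \right)} = - 3 \sqrt{-8 - 9} \left(- \frac{5}{4} - -4 + \frac{\left(-32\right)^{2}}{8}\right) = - 3 \sqrt{-17} \left(- \frac{5}{4} + 4 + \frac{1}{8} \cdot 1024\right) = - 3 i \sqrt{17} \left(- \frac{5}{4} + 4 + 128\right) = - 3 i \sqrt{17} \cdot \frac{523}{4} = - \frac{1569 i \sqrt{17}}{4}$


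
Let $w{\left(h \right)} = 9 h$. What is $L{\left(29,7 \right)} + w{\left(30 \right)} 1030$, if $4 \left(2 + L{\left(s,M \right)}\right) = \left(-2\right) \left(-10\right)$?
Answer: $278103$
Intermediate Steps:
$L{\left(s,M \right)} = 3$ ($L{\left(s,M \right)} = -2 + \frac{\left(-2\right) \left(-10\right)}{4} = -2 + \frac{1}{4} \cdot 20 = -2 + 5 = 3$)
$L{\left(29,7 \right)} + w{\left(30 \right)} 1030 = 3 + 9 \cdot 30 \cdot 1030 = 3 + 270 \cdot 1030 = 3 + 278100 = 278103$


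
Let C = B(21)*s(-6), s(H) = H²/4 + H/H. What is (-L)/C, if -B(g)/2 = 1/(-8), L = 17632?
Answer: -35264/5 ≈ -7052.8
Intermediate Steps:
s(H) = 1 + H²/4 (s(H) = H²*(¼) + 1 = H²/4 + 1 = 1 + H²/4)
B(g) = ¼ (B(g) = -2/(-8) = -2*(-⅛) = ¼)
C = 5/2 (C = (1 + (¼)*(-6)²)/4 = (1 + (¼)*36)/4 = (1 + 9)/4 = (¼)*10 = 5/2 ≈ 2.5000)
(-L)/C = (-1*17632)/(5/2) = -17632*⅖ = -35264/5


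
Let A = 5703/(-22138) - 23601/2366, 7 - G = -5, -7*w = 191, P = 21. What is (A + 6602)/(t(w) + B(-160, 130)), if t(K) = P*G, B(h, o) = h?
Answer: 86316734395/1204705684 ≈ 71.650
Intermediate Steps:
w = -191/7 (w = -⅐*191 = -191/7 ≈ -27.286)
G = 12 (G = 7 - 1*(-5) = 7 + 5 = 12)
t(K) = 252 (t(K) = 21*12 = 252)
A = -133993059/13094627 (A = 5703*(-1/22138) - 23601*1/2366 = -5703/22138 - 23601/2366 = -133993059/13094627 ≈ -10.233)
(A + 6602)/(t(w) + B(-160, 130)) = (-133993059/13094627 + 6602)/(252 - 160) = (86316734395/13094627)/92 = (86316734395/13094627)*(1/92) = 86316734395/1204705684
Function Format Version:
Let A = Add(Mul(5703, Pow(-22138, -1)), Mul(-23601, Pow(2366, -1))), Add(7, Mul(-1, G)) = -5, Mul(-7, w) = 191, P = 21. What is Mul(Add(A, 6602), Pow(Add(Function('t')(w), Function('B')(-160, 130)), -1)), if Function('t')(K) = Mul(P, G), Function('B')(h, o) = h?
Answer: Rational(86316734395, 1204705684) ≈ 71.650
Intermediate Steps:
w = Rational(-191, 7) (w = Mul(Rational(-1, 7), 191) = Rational(-191, 7) ≈ -27.286)
G = 12 (G = Add(7, Mul(-1, -5)) = Add(7, 5) = 12)
Function('t')(K) = 252 (Function('t')(K) = Mul(21, 12) = 252)
A = Rational(-133993059, 13094627) (A = Add(Mul(5703, Rational(-1, 22138)), Mul(-23601, Rational(1, 2366))) = Add(Rational(-5703, 22138), Rational(-23601, 2366)) = Rational(-133993059, 13094627) ≈ -10.233)
Mul(Add(A, 6602), Pow(Add(Function('t')(w), Function('B')(-160, 130)), -1)) = Mul(Add(Rational(-133993059, 13094627), 6602), Pow(Add(252, -160), -1)) = Mul(Rational(86316734395, 13094627), Pow(92, -1)) = Mul(Rational(86316734395, 13094627), Rational(1, 92)) = Rational(86316734395, 1204705684)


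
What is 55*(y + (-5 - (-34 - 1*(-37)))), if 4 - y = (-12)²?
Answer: -8140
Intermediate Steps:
y = -140 (y = 4 - 1*(-12)² = 4 - 1*144 = 4 - 144 = -140)
55*(y + (-5 - (-34 - 1*(-37)))) = 55*(-140 + (-5 - (-34 - 1*(-37)))) = 55*(-140 + (-5 - (-34 + 37))) = 55*(-140 + (-5 - 1*3)) = 55*(-140 + (-5 - 3)) = 55*(-140 - 8) = 55*(-148) = -8140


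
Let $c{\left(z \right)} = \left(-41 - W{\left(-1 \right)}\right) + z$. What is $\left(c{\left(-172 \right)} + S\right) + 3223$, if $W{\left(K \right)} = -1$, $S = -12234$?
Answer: $-9223$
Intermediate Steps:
$c{\left(z \right)} = -40 + z$ ($c{\left(z \right)} = \left(-41 - -1\right) + z = \left(-41 + 1\right) + z = -40 + z$)
$\left(c{\left(-172 \right)} + S\right) + 3223 = \left(\left(-40 - 172\right) - 12234\right) + 3223 = \left(-212 - 12234\right) + 3223 = -12446 + 3223 = -9223$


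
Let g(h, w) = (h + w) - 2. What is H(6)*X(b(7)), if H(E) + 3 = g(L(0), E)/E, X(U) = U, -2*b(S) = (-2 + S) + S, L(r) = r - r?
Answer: 14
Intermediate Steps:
L(r) = 0
g(h, w) = -2 + h + w
b(S) = 1 - S (b(S) = -((-2 + S) + S)/2 = -(-2 + 2*S)/2 = 1 - S)
H(E) = -3 + (-2 + E)/E (H(E) = -3 + (-2 + 0 + E)/E = -3 + (-2 + E)/E)
H(6)*X(b(7)) = (-2 - 2/6)*(1 - 1*7) = (-2 - 2*⅙)*(1 - 7) = (-2 - ⅓)*(-6) = -7/3*(-6) = 14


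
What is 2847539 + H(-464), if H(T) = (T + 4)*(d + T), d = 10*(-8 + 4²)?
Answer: 3024179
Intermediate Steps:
d = 80 (d = 10*(-8 + 16) = 10*8 = 80)
H(T) = (4 + T)*(80 + T) (H(T) = (T + 4)*(80 + T) = (4 + T)*(80 + T))
2847539 + H(-464) = 2847539 + (320 + (-464)² + 84*(-464)) = 2847539 + (320 + 215296 - 38976) = 2847539 + 176640 = 3024179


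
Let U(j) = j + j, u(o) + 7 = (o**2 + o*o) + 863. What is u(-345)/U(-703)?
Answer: -6287/37 ≈ -169.92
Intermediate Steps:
u(o) = 856 + 2*o**2 (u(o) = -7 + ((o**2 + o*o) + 863) = -7 + ((o**2 + o**2) + 863) = -7 + (2*o**2 + 863) = -7 + (863 + 2*o**2) = 856 + 2*o**2)
U(j) = 2*j
u(-345)/U(-703) = (856 + 2*(-345)**2)/((2*(-703))) = (856 + 2*119025)/(-1406) = (856 + 238050)*(-1/1406) = 238906*(-1/1406) = -6287/37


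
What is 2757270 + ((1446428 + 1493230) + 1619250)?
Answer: 7316178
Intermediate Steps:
2757270 + ((1446428 + 1493230) + 1619250) = 2757270 + (2939658 + 1619250) = 2757270 + 4558908 = 7316178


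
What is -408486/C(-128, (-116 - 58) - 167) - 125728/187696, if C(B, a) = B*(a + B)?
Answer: -2631840361/352117696 ≈ -7.4743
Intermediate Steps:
C(B, a) = B*(B + a)
-408486/C(-128, (-116 - 58) - 167) - 125728/187696 = -408486*(-1/(128*(-128 + ((-116 - 58) - 167)))) - 125728/187696 = -408486*(-1/(128*(-128 + (-174 - 167)))) - 125728*1/187696 = -408486*(-1/(128*(-128 - 341))) - 7858/11731 = -408486/((-128*(-469))) - 7858/11731 = -408486/60032 - 7858/11731 = -408486*1/60032 - 7858/11731 = -204243/30016 - 7858/11731 = -2631840361/352117696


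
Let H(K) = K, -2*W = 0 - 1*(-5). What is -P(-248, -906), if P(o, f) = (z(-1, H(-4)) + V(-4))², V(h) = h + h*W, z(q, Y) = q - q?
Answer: -36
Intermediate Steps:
W = -5/2 (W = -(0 - 1*(-5))/2 = -(0 + 5)/2 = -½*5 = -5/2 ≈ -2.5000)
z(q, Y) = 0
V(h) = -3*h/2 (V(h) = h + h*(-5/2) = h - 5*h/2 = -3*h/2)
P(o, f) = 36 (P(o, f) = (0 - 3/2*(-4))² = (0 + 6)² = 6² = 36)
-P(-248, -906) = -1*36 = -36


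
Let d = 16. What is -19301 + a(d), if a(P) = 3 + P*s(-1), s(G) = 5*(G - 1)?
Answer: -19458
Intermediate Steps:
s(G) = -5 + 5*G (s(G) = 5*(-1 + G) = -5 + 5*G)
a(P) = 3 - 10*P (a(P) = 3 + P*(-5 + 5*(-1)) = 3 + P*(-5 - 5) = 3 + P*(-10) = 3 - 10*P)
-19301 + a(d) = -19301 + (3 - 10*16) = -19301 + (3 - 160) = -19301 - 157 = -19458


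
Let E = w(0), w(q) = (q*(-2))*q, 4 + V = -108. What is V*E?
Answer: 0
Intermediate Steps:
V = -112 (V = -4 - 108 = -112)
w(q) = -2*q² (w(q) = (-2*q)*q = -2*q²)
E = 0 (E = -2*0² = -2*0 = 0)
V*E = -112*0 = 0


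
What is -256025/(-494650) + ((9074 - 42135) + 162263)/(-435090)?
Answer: 949682959/4304345370 ≈ 0.22063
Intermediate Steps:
-256025/(-494650) + ((9074 - 42135) + 162263)/(-435090) = -256025*(-1/494650) + (-33061 + 162263)*(-1/435090) = 10241/19786 + 129202*(-1/435090) = 10241/19786 - 64601/217545 = 949682959/4304345370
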